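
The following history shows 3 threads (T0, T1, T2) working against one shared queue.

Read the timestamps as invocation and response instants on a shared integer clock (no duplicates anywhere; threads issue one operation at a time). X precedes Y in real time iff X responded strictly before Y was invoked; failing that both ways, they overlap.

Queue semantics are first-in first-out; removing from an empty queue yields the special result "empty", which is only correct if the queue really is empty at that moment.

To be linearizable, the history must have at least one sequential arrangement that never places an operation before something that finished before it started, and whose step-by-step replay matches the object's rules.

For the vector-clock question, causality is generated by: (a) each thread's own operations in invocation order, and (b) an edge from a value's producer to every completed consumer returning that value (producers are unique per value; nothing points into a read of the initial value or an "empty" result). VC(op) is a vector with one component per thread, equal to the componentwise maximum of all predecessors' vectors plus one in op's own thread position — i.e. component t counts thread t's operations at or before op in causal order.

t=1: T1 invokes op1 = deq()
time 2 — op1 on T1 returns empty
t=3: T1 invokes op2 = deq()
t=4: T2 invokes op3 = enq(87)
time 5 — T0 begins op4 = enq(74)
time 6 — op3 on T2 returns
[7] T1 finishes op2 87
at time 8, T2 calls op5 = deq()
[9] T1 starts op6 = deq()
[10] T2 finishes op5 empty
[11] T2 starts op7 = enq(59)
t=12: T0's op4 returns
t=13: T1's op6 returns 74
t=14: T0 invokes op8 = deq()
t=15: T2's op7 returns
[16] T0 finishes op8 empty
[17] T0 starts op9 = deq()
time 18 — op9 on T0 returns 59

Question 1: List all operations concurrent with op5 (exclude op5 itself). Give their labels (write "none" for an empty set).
op5 spans [8,10]; an op avoiding the whole window 8..10 is ordered, any other is concurrent
op1 [1,2]: before
op2 [3,7]: before
op3 [4,6]: before
op4 [5,12]: concurrent
op6 [9,13]: concurrent
op7 [11,15]: after
op8 [14,16]: after
op9 [17,18]: after

op4, op6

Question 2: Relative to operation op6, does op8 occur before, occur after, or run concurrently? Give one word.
op8 spans [14,16], op6 spans [9,13]
resp(op6)=13 < inv(op8)=14

after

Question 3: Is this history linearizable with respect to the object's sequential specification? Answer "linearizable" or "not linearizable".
witness order: op1, op3, op2, op4, op6, op5, op8, op7, op9
after step 1 (op1 deq() → empty): queue <>
after step 2 (op3 enq(87)): queue <87>
after step 3 (op2 deq() → 87): queue <>
after step 4 (op4 enq(74)): queue <74>
after step 5 (op6 deq() → 74): queue <>
after step 6 (op5 deq() → empty): queue <>
after step 7 (op8 deq() → empty): queue <>
after step 8 (op7 enq(59)): queue <59>
after step 9 (op9 deq() → 59): queue <>

linearizable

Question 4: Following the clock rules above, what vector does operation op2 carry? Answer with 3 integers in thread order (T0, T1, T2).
root op op3, invoked 4: fresh clock plus T2's own tick → (0, 0, 1)
root op op1, invoked 1: fresh clock plus T1's own tick → (0, 1, 0)
root op op4, invoked 5: fresh clock plus T0's own tick → (1, 0, 0)
op5 (invocation 8): componentwise max over VC(op3)=(0, 0, 1), +1 at T2, giving (0, 0, 2)
op8 (invocation 14): componentwise max over VC(op4)=(1, 0, 0), +1 at T0, giving (2, 0, 0)
op7 (invocation 11): componentwise max over VC(op5)=(0, 0, 2), +1 at T2, giving (0, 0, 3)
op2 (invocation 3): componentwise max over VC(op1)=(0, 1, 0), VC(op3)=(0, 0, 1), +1 at T1, giving (0, 2, 1)
op6 (invocation 9): componentwise max over VC(op2)=(0, 2, 1), VC(op4)=(1, 0, 0), +1 at T1, giving (1, 3, 1)
op9 (invocation 17): componentwise max over VC(op7)=(0, 0, 3), VC(op8)=(2, 0, 0), +1 at T0, giving (3, 0, 3)
target: VC(op2) = (0, 2, 1)

(0, 2, 1)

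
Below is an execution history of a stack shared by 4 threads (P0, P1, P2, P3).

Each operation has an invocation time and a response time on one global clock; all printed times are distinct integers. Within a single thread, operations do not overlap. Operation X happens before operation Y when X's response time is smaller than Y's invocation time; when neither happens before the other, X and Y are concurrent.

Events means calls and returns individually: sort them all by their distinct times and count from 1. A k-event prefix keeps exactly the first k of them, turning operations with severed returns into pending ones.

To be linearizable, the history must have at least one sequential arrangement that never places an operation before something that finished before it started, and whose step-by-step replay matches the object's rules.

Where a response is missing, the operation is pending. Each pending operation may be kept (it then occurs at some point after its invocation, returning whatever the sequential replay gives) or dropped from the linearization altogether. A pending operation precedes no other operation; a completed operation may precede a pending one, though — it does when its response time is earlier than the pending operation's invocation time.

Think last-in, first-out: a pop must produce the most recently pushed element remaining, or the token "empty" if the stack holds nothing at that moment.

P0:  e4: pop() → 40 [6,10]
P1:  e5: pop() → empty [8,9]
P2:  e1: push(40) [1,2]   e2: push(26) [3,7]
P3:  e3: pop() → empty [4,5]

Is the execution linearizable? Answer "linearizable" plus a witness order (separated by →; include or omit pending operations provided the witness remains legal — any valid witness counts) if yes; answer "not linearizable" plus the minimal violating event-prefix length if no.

not linearizable — minimal violating prefix: 5 events

cut after 4 events: linearizable; cut after 5 events (e3 responds, time 5): not linearizable
one real-time candidate order over the 2 completed operations — the stack replay rejects it
no escape via the 1 pending operation (e2): every completion choice fails
e.g. e1, e3 (pending dropped): illegal at step 2, since e3 pop() → empty cannot apply there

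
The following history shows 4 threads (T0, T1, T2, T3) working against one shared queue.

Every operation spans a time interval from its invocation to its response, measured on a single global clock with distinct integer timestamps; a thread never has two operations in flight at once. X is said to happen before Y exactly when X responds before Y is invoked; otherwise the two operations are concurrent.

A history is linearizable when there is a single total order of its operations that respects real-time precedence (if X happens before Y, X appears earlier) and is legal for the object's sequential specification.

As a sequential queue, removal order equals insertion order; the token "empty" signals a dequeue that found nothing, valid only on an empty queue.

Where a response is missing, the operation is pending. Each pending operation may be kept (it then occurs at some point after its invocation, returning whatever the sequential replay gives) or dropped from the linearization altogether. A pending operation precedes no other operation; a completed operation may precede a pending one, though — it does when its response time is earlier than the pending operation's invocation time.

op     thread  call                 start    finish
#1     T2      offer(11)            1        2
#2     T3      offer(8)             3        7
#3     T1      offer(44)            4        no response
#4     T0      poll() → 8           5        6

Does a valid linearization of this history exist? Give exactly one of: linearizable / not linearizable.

the violation lands at event 6, #4's response at time 6: events 1..5 linearize, events 1..6 do not
one real-time candidate order over the 2 completed operations — the queue replay rejects it
completion choices over the 2 pending operations (#2, #3) were checked; none helps
one such order, #1, #4 (pending dropped), breaks at step 2 where #4 poll() → 8 is illegal

not linearizable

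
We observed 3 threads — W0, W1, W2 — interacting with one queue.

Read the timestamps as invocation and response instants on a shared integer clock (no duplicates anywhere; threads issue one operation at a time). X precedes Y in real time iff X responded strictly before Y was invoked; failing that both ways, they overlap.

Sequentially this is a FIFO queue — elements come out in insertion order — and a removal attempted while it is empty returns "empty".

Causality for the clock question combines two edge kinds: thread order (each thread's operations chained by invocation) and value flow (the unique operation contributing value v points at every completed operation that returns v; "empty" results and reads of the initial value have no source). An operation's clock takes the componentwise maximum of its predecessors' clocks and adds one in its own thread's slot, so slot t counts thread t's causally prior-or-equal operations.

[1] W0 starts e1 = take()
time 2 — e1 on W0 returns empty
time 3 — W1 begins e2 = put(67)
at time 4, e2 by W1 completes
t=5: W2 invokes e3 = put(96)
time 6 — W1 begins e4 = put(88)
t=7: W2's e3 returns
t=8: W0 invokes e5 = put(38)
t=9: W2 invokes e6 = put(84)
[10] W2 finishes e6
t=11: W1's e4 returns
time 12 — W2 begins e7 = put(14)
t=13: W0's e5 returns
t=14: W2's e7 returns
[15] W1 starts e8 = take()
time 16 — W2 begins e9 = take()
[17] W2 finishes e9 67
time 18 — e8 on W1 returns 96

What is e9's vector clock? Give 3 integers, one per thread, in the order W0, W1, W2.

e3 (invocation 5): nothing precedes it; W2's component alone gives (0, 0, 1)
e2 (invocation 3): nothing precedes it; W1's component alone gives (0, 1, 0)
e1 (invocation 1): nothing precedes it; W0's component alone gives (1, 0, 0)
e6 (invocation 9): componentwise max over VC(e3)=(0, 0, 1), +1 at W2, giving (0, 0, 2)
e4 (invocation 6): componentwise max over VC(e2)=(0, 1, 0), +1 at W1, giving (0, 2, 0)
e5 (invocation 8): componentwise max over VC(e1)=(1, 0, 0), +1 at W0, giving (2, 0, 0)
e7 (invocation 12): componentwise max over VC(e6)=(0, 0, 2), +1 at W2, giving (0, 0, 3)
e8 (invocation 15): componentwise max over VC(e3)=(0, 0, 1), VC(e4)=(0, 2, 0), +1 at W1, giving (0, 3, 1)
e9 (invocation 16): componentwise max over VC(e2)=(0, 1, 0), VC(e7)=(0, 0, 3), +1 at W2, giving (0, 1, 4)
target: VC(e9) = (0, 1, 4)

(0, 1, 4)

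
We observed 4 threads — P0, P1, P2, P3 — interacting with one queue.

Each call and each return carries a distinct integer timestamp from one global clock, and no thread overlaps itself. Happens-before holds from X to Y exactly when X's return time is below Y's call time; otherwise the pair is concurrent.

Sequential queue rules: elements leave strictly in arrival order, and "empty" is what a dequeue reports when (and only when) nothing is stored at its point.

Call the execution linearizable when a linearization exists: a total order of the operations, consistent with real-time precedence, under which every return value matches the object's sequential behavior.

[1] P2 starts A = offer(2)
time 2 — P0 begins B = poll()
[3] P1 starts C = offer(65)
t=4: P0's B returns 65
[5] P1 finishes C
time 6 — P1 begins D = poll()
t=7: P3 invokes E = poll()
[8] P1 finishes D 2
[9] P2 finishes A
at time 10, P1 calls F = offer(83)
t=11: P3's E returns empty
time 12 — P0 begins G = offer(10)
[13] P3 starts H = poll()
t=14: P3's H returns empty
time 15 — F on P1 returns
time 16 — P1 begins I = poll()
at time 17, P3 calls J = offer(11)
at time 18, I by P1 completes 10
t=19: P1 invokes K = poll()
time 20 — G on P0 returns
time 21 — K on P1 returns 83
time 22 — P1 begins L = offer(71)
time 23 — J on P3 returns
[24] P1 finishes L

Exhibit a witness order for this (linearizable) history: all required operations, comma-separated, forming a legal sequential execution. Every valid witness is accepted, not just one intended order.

C, A, B, D, E, H, G, F, I, J, K, L

step 1: C offer(65) — queue <65>
step 2: A offer(2) — queue <65,2>
step 3: B poll() → 65 — queue <2>
step 4: D poll() → 2 — queue <>
step 5: E poll() → empty — queue <>
step 6: H poll() → empty — queue <>
step 7: G offer(10) — queue <10>
step 8: F offer(83) — queue <10,83>
step 9: I poll() → 10 — queue <83>
step 10: J offer(11) — queue <83,11>
step 11: K poll() → 83 — queue <11>
step 12: L offer(71) — queue <11,71>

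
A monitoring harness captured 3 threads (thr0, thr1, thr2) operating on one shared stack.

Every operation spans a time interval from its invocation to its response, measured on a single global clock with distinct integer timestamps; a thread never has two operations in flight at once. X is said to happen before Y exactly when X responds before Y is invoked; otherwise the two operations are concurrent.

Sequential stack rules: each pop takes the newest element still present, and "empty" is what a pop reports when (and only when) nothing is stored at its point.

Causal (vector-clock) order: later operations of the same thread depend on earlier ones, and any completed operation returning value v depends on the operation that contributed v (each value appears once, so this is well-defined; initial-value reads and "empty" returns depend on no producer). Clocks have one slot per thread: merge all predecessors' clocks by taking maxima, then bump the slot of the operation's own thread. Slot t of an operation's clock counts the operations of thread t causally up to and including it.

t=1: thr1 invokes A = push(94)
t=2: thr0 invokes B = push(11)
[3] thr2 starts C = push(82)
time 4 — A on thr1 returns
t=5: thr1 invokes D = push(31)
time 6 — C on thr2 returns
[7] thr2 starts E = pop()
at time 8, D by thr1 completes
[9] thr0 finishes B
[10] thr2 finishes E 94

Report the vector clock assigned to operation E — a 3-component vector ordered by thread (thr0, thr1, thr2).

(0, 1, 2)

no predecessors for C (invoked 3): thr2 increments from zero → (0, 0, 1)
no predecessors for A (invoked 1): thr1 increments from zero → (0, 1, 0)
no predecessors for B (invoked 2): thr0 increments from zero → (1, 0, 0)
VC(D, invoked at 5): max of VC(A)=(0, 1, 0), then +1 on thread thr1 → (0, 2, 0)
VC(E, invoked at 7): max of VC(A)=(0, 1, 0), VC(C)=(0, 0, 1), then +1 on thread thr2 → (0, 1, 2)
target: VC(E) = (0, 1, 2)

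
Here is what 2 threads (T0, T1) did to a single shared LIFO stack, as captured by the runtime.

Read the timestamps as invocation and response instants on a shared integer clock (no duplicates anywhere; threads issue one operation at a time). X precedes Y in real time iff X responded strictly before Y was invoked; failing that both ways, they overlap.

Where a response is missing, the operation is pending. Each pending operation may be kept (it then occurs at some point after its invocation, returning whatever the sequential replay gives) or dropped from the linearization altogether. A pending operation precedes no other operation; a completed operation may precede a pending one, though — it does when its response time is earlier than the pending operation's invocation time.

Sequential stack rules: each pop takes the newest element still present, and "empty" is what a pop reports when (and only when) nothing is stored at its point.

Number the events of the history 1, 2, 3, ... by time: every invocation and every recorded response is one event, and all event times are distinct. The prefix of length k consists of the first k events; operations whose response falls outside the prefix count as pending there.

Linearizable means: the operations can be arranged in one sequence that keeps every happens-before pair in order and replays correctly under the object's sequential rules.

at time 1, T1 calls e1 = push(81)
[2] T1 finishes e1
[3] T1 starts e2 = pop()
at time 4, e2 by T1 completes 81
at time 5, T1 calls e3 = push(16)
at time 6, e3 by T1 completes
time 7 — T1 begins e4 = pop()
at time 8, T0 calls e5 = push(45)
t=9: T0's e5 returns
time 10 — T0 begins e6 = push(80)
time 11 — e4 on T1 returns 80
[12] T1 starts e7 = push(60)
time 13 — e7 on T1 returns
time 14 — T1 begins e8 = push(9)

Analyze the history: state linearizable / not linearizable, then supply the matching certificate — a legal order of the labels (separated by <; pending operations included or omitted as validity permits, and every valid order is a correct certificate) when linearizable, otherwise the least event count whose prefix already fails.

linearizable — witness: e1 < e2 < e3 < e5 < e6 < e4 < e7

after step 1 (e1 push(81)): stack <81>
after step 2 (e2 pop() → 81): stack <>
after step 3 (e3 push(16)): stack <16>
after step 4 (e5 push(45)): stack <16,45>
after step 5 (e6 push(80) (pending, included)): stack <16,45,80>
after step 6 (e4 pop() → 80): stack <16,45>
after step 7 (e7 push(60)): stack <16,45,60>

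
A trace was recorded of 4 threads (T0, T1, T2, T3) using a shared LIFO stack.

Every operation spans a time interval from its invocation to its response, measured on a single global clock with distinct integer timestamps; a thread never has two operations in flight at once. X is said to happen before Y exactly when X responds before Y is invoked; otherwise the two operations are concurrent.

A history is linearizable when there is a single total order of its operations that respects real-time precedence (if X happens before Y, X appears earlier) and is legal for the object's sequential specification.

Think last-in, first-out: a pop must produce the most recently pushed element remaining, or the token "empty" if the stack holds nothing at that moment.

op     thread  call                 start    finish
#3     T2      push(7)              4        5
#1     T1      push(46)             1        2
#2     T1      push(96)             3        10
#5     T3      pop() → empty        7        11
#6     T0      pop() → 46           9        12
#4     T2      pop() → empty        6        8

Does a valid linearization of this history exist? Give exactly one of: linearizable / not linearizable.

through event 7 a valid linearization exists; event 8 (#4 responding at time 8) ends that
the completed operations (3 total) allow one real-time order; the LIFO stack replay rejects it
every completion of the 2 pending operations (#2, #5) was checked; none linearizes
take #1, #3, #4 (pending dropped): step 3 already fails, because #4 pop() → empty cannot occur there

not linearizable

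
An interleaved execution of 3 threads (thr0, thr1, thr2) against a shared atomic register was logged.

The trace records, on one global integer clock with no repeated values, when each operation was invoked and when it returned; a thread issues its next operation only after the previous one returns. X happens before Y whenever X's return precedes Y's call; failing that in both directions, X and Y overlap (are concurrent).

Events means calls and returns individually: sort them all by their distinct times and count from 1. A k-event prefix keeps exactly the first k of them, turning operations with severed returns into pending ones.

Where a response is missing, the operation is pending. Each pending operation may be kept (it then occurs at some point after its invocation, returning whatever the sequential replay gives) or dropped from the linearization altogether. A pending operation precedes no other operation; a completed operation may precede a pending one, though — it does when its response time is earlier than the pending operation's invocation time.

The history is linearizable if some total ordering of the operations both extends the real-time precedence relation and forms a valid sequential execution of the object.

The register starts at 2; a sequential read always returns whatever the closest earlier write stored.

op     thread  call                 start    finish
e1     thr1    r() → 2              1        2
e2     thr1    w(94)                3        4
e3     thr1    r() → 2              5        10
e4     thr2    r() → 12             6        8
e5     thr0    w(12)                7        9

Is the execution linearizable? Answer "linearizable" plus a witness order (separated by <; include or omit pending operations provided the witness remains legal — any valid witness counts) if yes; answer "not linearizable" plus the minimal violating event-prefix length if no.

through event 9 a valid linearization exists; event 10 (e3 responding at time 10) ends that
checked exhaustively: 6 real-time-consistent orders of 5 completed operations, zero legal atomic register replays
one such order, e1, e2, e3, e4, e5, breaks at step 3 where e3 r() → 2 is illegal
one such order, e1, e2, e3, e5, e4, breaks at step 3 where e3 r() → 2 is illegal

not linearizable — minimal violating prefix: 10 events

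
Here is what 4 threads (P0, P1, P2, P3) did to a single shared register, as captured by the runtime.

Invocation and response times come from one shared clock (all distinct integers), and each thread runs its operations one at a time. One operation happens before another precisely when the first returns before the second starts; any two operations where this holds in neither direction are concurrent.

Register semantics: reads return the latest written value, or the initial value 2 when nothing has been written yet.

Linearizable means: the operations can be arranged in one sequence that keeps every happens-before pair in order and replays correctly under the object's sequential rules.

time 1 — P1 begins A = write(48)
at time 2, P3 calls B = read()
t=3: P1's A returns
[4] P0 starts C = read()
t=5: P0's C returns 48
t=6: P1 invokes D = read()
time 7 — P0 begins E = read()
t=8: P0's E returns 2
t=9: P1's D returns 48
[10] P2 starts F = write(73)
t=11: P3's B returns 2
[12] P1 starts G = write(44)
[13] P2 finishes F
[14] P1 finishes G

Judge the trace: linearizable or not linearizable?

through event 7 a valid linearization exists; event 8 (E responding at time 8) ends that
exactly one order of the 3 completed ops respects real time; the register replay fails
no escape via the 2 pending operations (B, D): every completion choice fails
e.g. A, C, E (pending dropped): illegal at step 3, since E read() → 2 cannot apply there

not linearizable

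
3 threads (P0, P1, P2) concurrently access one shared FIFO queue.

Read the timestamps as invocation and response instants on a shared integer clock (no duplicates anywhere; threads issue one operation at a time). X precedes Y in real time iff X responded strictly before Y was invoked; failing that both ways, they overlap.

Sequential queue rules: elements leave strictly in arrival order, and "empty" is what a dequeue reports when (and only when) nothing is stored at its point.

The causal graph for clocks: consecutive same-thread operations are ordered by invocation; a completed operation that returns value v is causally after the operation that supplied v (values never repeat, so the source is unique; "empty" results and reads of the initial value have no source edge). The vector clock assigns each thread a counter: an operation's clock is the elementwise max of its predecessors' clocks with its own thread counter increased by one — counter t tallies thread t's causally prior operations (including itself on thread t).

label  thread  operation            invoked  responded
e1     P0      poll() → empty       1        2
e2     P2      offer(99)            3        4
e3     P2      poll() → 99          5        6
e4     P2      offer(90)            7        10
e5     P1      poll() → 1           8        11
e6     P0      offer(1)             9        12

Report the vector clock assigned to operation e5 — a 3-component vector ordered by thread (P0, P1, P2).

(2, 1, 0)

e2 (invocation 3): nothing precedes it; P2's component alone gives (0, 0, 1)
e1 (invocation 1): nothing precedes it; P0's component alone gives (1, 0, 0)
e3 (invocation 5): componentwise max over VC(e2)=(0, 0, 1), +1 at P2, giving (0, 0, 2)
e6 (invocation 9): componentwise max over VC(e1)=(1, 0, 0), +1 at P0, giving (2, 0, 0)
e4 (invocation 7): componentwise max over VC(e3)=(0, 0, 2), +1 at P2, giving (0, 0, 3)
e5 (invocation 8): componentwise max over VC(e6)=(2, 0, 0), +1 at P1, giving (2, 1, 0)
target: VC(e5) = (2, 1, 0)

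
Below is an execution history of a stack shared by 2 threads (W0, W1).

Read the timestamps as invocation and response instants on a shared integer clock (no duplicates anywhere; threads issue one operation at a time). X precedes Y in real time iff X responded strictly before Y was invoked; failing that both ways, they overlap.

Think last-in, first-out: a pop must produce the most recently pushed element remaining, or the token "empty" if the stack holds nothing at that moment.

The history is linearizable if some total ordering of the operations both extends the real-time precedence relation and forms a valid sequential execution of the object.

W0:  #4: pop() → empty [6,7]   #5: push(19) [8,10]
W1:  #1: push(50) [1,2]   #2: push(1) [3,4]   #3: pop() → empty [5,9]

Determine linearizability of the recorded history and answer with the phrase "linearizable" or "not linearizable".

prefix check: 1..6 passes, 1..7 fails once #4's time-7 response joins
the sole real-time-consistent order of 3 completed operations fails the stack replay
including or dropping the 1 pending operation (#3) in any combination fails
take #1, #2, #4 (pending dropped): step 3 already fails, because #4 pop() → empty cannot occur there

not linearizable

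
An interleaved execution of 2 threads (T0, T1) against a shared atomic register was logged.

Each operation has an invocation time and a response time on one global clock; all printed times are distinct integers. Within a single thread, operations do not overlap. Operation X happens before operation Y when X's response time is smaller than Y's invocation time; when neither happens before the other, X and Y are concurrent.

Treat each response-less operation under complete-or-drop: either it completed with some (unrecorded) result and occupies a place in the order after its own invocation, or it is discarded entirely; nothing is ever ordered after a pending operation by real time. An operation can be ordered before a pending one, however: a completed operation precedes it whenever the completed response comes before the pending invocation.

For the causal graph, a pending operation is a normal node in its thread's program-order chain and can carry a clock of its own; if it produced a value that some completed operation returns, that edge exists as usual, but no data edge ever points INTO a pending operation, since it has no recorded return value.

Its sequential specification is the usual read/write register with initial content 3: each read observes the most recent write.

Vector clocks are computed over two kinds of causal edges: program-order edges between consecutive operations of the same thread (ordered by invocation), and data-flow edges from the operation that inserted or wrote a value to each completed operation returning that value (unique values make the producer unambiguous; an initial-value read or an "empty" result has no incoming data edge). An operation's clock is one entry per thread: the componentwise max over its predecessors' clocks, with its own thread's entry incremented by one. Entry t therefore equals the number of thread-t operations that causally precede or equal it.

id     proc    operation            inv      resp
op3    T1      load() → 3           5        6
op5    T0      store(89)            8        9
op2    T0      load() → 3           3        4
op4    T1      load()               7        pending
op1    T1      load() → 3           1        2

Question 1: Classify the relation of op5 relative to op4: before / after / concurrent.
concurrent

op5 spans [8,9], op4 spans [7,…)
the intervals overlap in both directions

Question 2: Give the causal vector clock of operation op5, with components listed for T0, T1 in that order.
(2, 0)

VC(op1, invoked at 1): no causal predecessors; +1 on T1 → (0, 1)
VC(op2, invoked at 3): no causal predecessors; +1 on T0 → (1, 0)
op3 (invocation 5): componentwise max over VC(op1)=(0, 1), +1 at T1, giving (0, 2)
op5 (invocation 8): componentwise max over VC(op2)=(1, 0), +1 at T0, giving (2, 0)
op4 (invocation 7): componentwise max over VC(op3)=(0, 2), +1 at T1, giving (0, 3)
target: VC(op5) = (2, 0)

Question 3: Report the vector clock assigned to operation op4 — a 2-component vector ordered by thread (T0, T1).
(0, 3)

invoked at 1, op1 has no predecessors; its own T1 bump gives (0, 1)
invoked at 3, op2 has no predecessors; its own T0 bump gives (1, 0)
VC(op3, invoked at 5): max of VC(op1)=(0, 1), then +1 on thread T1 → (0, 2)
VC(op5, invoked at 8): max of VC(op2)=(1, 0), then +1 on thread T0 → (2, 0)
VC(op4, invoked at 7): max of VC(op3)=(0, 2), then +1 on thread T1 → (0, 3)
target: VC(op4) = (0, 3)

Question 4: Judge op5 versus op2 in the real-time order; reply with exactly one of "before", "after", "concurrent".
after

op5 spans [8,9], op2 spans [3,4]
resp(op2)=4 < inv(op5)=8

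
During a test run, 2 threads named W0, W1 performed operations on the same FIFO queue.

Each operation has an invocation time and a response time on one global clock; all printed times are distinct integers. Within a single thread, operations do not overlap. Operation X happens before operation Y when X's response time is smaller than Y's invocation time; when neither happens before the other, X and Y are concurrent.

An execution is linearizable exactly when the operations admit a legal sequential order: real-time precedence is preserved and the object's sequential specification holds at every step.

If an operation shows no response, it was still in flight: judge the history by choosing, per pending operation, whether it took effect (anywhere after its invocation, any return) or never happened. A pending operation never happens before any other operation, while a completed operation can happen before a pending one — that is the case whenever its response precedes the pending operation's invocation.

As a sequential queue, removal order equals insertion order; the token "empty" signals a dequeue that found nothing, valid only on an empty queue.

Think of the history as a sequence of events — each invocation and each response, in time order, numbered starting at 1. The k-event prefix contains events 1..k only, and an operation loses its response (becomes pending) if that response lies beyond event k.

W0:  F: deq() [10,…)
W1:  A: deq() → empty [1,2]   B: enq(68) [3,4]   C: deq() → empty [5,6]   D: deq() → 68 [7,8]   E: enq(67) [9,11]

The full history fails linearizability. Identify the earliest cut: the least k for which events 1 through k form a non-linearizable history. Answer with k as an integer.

6

events 1..5 are linearizable, e.g. via A, B:
1. A deq() → empty, leaving queue <>
2. B enq(68), leaving queue <68>
at event 6 (C's time-6 response) nothing linearizes any more
take A, B, C: step 3 already fails, because C deq() → empty cannot occur there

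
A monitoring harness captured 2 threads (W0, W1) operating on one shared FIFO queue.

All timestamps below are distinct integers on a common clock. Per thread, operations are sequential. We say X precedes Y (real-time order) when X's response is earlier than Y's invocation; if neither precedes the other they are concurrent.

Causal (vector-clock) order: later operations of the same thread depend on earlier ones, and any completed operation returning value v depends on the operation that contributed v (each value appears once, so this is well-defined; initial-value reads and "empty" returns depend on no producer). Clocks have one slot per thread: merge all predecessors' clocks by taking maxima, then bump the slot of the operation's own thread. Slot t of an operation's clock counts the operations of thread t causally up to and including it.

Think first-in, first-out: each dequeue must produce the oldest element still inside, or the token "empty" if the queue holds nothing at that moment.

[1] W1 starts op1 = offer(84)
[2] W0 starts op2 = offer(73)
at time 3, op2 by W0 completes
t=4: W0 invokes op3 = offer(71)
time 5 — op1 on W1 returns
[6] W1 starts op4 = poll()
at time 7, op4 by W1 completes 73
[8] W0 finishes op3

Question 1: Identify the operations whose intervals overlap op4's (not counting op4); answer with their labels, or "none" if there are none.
Answer: op3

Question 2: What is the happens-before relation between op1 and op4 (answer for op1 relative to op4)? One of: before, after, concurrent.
Answer: before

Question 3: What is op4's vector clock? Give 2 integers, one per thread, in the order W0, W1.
Answer: (1, 2)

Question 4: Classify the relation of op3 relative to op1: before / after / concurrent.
Answer: concurrent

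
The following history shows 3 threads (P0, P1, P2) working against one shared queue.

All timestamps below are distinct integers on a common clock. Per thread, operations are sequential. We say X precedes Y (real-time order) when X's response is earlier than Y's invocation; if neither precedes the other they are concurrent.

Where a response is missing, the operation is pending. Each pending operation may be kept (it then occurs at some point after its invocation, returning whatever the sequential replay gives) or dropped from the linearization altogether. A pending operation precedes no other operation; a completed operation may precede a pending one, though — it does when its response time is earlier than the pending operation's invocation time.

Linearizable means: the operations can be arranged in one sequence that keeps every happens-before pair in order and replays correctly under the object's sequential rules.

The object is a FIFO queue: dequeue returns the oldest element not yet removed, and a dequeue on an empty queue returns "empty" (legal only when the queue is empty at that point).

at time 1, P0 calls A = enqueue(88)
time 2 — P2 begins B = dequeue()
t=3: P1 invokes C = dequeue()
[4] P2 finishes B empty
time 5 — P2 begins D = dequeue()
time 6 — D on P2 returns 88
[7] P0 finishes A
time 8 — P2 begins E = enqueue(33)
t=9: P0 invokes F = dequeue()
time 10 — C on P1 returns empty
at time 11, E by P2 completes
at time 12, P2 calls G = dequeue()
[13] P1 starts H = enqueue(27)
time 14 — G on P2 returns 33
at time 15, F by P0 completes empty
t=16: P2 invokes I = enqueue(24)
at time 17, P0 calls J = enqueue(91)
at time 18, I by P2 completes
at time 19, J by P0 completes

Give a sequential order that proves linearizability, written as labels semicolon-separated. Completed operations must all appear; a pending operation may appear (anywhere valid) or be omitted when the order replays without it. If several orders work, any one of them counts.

B; A; D; C; E; G; F; H; I; J

1. B dequeue() → empty, leaving queue <>
2. A enqueue(88), leaving queue <88>
3. D dequeue() → 88, leaving queue <>
4. C dequeue() → empty, leaving queue <>
5. E enqueue(33), leaving queue <33>
6. G dequeue() → 33, leaving queue <>
7. F dequeue() → empty, leaving queue <>
8. H enqueue(27) (pending, included), leaving queue <27>
9. I enqueue(24), leaving queue <27,24>
10. J enqueue(91), leaving queue <27,24,91>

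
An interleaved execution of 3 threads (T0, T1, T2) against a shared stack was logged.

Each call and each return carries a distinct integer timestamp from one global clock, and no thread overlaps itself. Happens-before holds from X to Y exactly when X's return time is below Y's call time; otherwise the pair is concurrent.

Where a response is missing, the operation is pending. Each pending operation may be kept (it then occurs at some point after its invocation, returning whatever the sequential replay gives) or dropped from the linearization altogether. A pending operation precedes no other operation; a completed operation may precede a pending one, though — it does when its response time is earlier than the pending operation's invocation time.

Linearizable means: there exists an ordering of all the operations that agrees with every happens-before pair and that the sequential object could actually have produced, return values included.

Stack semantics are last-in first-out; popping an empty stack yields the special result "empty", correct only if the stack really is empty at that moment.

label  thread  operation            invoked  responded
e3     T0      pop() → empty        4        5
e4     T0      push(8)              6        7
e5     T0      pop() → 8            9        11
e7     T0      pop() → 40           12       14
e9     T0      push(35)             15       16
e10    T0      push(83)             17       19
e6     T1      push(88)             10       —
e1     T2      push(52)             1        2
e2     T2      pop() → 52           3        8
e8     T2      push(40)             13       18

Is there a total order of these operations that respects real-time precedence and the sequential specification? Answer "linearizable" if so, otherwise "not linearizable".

witness order: e1, e2, e3, e4, e5, e6, e8, e7, e9, e10
step 1: e1 push(52) — stack <52>
step 2: e2 pop() → 52 — stack <>
step 3: e3 pop() → empty — stack <>
step 4: e4 push(8) — stack <8>
step 5: e5 pop() → 8 — stack <>
step 6: e6 push(88) (pending, included) — stack <88>
step 7: e8 push(40) — stack <88,40>
step 8: e7 pop() → 40 — stack <88>
step 9: e9 push(35) — stack <88,35>
step 10: e10 push(83) — stack <88,35,83>

linearizable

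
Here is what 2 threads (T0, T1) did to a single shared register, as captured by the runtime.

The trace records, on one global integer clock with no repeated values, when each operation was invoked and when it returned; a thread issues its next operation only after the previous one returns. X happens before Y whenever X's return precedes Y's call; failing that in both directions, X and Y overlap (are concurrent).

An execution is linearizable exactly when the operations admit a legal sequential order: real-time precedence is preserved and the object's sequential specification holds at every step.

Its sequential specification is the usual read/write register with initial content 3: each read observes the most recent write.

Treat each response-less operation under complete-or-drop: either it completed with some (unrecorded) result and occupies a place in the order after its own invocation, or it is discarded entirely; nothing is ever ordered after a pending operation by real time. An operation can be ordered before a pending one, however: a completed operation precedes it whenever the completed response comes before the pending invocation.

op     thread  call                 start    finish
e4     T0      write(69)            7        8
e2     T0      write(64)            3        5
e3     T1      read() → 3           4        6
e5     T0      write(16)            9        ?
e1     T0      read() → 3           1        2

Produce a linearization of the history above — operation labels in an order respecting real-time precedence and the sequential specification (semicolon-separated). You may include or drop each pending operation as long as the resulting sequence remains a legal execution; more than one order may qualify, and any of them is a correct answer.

after step 1 (e1 read() → 3): value 3
after step 2 (e3 read() → 3): value 3
after step 3 (e2 write(64)): value 64
after step 4 (e4 write(69)): value 69

e1; e3; e2; e4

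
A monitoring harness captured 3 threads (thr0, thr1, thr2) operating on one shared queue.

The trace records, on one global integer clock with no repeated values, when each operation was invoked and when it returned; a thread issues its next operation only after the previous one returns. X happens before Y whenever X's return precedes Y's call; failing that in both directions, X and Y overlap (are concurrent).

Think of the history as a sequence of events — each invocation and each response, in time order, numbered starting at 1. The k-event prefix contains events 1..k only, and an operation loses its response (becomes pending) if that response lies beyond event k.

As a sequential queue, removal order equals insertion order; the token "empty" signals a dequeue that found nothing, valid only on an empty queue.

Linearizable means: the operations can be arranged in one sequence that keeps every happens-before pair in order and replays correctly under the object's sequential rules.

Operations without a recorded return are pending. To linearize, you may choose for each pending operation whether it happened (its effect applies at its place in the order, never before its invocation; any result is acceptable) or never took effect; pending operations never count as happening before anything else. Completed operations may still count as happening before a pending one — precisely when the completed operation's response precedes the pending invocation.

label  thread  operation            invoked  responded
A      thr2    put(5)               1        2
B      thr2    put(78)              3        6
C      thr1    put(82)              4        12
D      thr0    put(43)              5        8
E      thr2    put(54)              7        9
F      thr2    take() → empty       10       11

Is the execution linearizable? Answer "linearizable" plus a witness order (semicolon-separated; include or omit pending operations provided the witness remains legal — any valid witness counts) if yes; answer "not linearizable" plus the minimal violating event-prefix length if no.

not linearizable — minimal violating prefix: 11 events

through event 10 a valid linearization exists; event 11 (F responding at time 11) ends that
all 3 real-time-respecting orders fail — 5 completed queue operations, no legal replay
every completion of the 1 pending operation (C) was checked; none linearizes
sample order A, B, D, E, F (pending dropped) stalls at step 5 — F take() → empty has no legal effect
sample order A, B, E, D, F (pending dropped) stalls at step 5 — F take() → empty has no legal effect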